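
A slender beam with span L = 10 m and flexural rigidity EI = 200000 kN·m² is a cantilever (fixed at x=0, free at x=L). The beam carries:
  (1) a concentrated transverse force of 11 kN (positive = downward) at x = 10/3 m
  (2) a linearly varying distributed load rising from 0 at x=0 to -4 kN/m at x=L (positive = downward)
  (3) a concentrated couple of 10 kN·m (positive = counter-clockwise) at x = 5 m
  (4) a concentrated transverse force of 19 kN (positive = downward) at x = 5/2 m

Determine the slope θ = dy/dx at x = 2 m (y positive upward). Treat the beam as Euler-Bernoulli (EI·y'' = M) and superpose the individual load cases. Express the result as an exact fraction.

Load 1 — point force P=11 kN at a=10/3 m (b=L-a=20/3):
  θ_1 = -Px(2a-x)/(2EI)  [x≤a] = -11·2·(2·(10/3)-2)/(2·200000) = -77/300000 rad
Load 2 — triangular load w₀=-4 kN/m (0→w₀ over full span):
  θ_2 = (w₀Lx²/4-w₀L²x/3-w₀x⁴/(24L))/EI = ((-4)·10·2²/4-(-4)·10²·2/3-(-4)·2⁴/(24·10))/200000 = 851/750000 rad
Load 3 — applied couple M₀=10 kN·m at a=5 m (b=L-a=5):
  θ_3 = M₀x/EI  [x≤a] = 10·2/200000 = 1/10000 rad
Load 4 — point force P=19 kN at a=5/2 m (b=L-a=15/2):
  θ_4 = -Px(2a-x)/(2EI)  [x≤a] = -19·2·(2·(5/2)-2)/(2·200000) = -57/200000 rad
Superposition: θ = Σ θ_i = 693/1000000 rad ≈ 0.000693 rad

θ(2) = 693/1000000 rad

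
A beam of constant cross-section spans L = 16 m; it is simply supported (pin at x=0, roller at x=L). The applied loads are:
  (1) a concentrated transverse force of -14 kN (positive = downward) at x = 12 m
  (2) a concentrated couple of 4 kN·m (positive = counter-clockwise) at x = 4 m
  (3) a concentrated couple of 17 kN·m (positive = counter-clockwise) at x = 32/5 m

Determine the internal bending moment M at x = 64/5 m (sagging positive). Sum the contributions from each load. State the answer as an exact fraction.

M(64/5) = -189/5 kN·m

Load 1 — point force P=-14 kN at a=12 m (b=L-a=4):
  M_1 = Pa(L-x)/L  [x>a] = (-14)·12·(16-(64/5))/16 = -168/5 kN·m
Load 2 — applied couple M₀=4 kN·m at a=4 m (b=L-a=12):
  M_2 = M₀x/L - M₀  [x>a] = 4·(64/5)/16 - 4 = -4/5 kN·m
Load 3 — applied couple M₀=17 kN·m at a=32/5 m (b=L-a=48/5):
  M_3 = M₀x/L - M₀  [x>a] = 17·(64/5)/16 - 17 = -17/5 kN·m
Superposition: M = Σ M_i = -189/5 kN·m ≈ -37.800000 kN·m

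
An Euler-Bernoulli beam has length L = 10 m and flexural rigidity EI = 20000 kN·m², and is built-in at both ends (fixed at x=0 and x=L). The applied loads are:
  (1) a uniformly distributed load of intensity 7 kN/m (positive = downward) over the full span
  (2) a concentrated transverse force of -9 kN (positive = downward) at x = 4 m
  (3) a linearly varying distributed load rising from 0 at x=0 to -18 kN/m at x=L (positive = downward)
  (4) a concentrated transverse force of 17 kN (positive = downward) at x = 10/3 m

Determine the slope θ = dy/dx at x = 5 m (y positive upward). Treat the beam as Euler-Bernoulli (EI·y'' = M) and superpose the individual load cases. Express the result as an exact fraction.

θ(5) = 14737/21600000 rad

Load 1 — uniform load w=7 kN/m over full span:
  θ_1 = -wx(L-x)(L-2x)/(12EI) = -7·5·(10-5)·(10-2·5)/(12·20000) = 0 rad
Load 2 — point force P=-9 kN at a=4 m (b=L-a=6):
  θ_2 = Pa²(L-x)(2bL-(3b+a)(L-x))/(2L³EI)  [x>a] = (-9)·4²·(10-5)·(2·6·10-(3·6+4)·(10-5))/(2·10³·20000) = -9/50000 rad
Load 3 — triangular load w₀=-18 kN/m (0→w₀ over full span):
  θ_3 = -w₀(2x(L-x)(L-2x)(x+2L)+x²(L-x)²)/(120LEI) = -(-18)·(2·5·(10-5)·(10-2·5)·(5+2·10)+5²·(10-5)²)/(120·10·20000) = 3/6400 rad
Load 4 — point force P=17 kN at a=10/3 m (b=L-a=20/3):
  θ_4 = Pa²(L-x)(2bL-(3b+a)(L-x))/(2L³EI)  [x>a] = 17·(10/3)²·(10-5)·(2·(20/3)·10-(3·(20/3)+(10/3))·(10-5))/(2·10³·20000) = 17/43200 rad
Superposition: θ = Σ θ_i = 14737/21600000 rad ≈ 0.000682 rad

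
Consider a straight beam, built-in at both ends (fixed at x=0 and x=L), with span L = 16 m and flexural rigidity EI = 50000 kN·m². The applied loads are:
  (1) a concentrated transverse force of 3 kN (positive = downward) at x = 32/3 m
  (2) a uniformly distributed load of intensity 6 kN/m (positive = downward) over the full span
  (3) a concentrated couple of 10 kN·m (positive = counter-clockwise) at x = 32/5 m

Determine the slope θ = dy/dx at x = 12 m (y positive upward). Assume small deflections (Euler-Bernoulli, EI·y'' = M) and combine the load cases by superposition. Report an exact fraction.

Load 1 — point force P=3 kN at a=32/3 m (b=L-a=16/3):
  θ_1 = Pa²(L-x)(2bL-(3b+a)(L-x))/(2L³EI)  [x>a] = 3·(32/3)²·(16-12)·(2·(16/3)·16-(3·(16/3)+(32/3))·(16-12))/(2·16³·50000) = 2/9375 rad
Load 2 — uniform load w=6 kN/m over full span:
  θ_2 = -wx(L-x)(L-2x)/(12EI) = -6·12·(16-12)·(16-2·12)/(12·50000) = 12/3125 rad
Load 3 — applied couple M₀=10 kN·m at a=32/5 m (b=L-a=48/5):
  θ_3 = (R_Ax²/2 - M_Ax - M₀(x-a))/EI  [x>a] with R_A=9/10, M_A=6/5 = ((9/10)·12²/2 - (6/5)·12 - 10·(12-(32/5)))/50000 = -7/62500 rad
Superposition: θ = Σ θ_i = 739/187500 rad ≈ 0.003941 rad

θ(12) = 739/187500 rad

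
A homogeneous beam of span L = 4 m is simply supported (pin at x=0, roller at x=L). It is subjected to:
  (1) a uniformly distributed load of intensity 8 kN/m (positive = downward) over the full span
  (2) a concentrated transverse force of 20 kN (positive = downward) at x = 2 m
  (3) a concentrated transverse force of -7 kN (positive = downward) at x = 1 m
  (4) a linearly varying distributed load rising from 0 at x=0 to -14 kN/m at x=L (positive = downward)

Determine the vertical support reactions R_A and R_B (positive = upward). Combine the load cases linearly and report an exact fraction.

Load 1 — uniform load w=8 kN/m over full span:
  R_A = wL/2 = 8·4/2 = 16 kN
  R_B = wL/2 = 8·4/2 = 16 kN
Load 2 — point force P=20 kN at a=2 m (b=L-a=2):
  R_A = Pb/L = 20·2/4 = 10 kN
  R_B = Pa/L = 20·2/4 = 10 kN
Load 3 — point force P=-7 kN at a=1 m (b=L-a=3):
  R_A = Pb/L = (-7)·3/4 = -21/4 kN
  R_B = Pa/L = (-7)·1/4 = -7/4 kN
Load 4 — triangular load w₀=-14 kN/m (0→w₀ over full span):
  R_A = w₀L/6 = (-14)·4/6 = -28/3 kN
  R_B = w₀L/3 = (-14)·4/3 = -56/3 kN
Superposition: R_A = 137/12 kN, R_B = 67/12 kN

R_A = 137/12 kN, R_B = 67/12 kN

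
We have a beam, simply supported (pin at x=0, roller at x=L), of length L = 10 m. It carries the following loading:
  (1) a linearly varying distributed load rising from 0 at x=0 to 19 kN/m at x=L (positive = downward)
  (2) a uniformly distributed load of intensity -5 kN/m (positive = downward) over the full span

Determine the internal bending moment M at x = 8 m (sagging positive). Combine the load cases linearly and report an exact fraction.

M(8) = 256/5 kN·m

Load 1 — triangular load w₀=19 kN/m (0→w₀ over full span):
  M_1 = w₀Lx/6 - w₀x³/(6L) = 19·10·8/6 - 19·8³/(6·10) = 456/5 kN·m
Load 2 — uniform load w=-5 kN/m over full span:
  M_2 = wx(L-x)/2 = (-5)·8·(10-8)/2 = -40 kN·m
Superposition: M = Σ M_i = 256/5 kN·m ≈ 51.200000 kN·m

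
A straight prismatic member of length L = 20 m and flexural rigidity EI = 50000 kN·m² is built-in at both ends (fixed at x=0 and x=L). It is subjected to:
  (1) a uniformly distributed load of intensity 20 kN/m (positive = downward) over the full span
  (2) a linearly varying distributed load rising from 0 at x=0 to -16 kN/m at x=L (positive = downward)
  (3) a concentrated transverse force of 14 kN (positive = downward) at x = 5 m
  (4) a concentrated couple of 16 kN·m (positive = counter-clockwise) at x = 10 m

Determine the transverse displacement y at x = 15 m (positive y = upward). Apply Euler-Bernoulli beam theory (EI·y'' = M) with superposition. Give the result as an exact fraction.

y(15) = -10439/192000 m

Load 1 — uniform load w=20 kN/m over full span:
  y_1 = -wx²(L-x)²/(24EI) = -20·15²·(20-15)²/(24·50000) = -3/32 m
Load 2 — triangular load w₀=-16 kN/m (0→w₀ over full span):
  y_2 = -w₀x²(L-x)²(x+2L)/(120LEI) = -(-16)·15²·(20-15)²·(15+2·20)/(120·20·50000) = 33/800 m
Load 3 — point force P=14 kN at a=5 m (b=L-a=15):
  y_3 = -Pa²(L-x)²(3bL-(3b+a)(L-x))/(6L³EI)  [x>a] = -14·5²·(20-15)²·(3·15·20-(3·15+5)·(20-15))/(6·20³·50000) = -91/38400 m
Load 4 — applied couple M₀=16 kN·m at a=10 m (b=L-a=10):
  y_4 = (R_Ax³/6 - M_Ax²/2 - M₀(x-a)²/2)/EI  [x>a] with R_A=6/5, M_A=4 = ((6/5)·15³/6 - 4·15²/2 - 16·(15-10)²/2)/50000 = 1/2000 m
Superposition: y = Σ y_i = -10439/192000 m ≈ -0.054370 m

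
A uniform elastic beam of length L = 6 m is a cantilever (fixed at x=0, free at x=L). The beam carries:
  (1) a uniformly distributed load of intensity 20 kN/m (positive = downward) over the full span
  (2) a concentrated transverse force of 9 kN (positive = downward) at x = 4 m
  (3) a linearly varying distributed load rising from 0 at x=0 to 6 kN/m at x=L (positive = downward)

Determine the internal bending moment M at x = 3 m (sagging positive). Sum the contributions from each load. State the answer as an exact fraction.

Load 1 — uniform load w=20 kN/m over full span:
  M_1 = -w(L-x)²/2 = -20·(6-3)²/2 = -90 kN·m
Load 2 — point force P=9 kN at a=4 m (b=L-a=2):
  M_2 = -P(a-x)  [x≤a] = -9·(4-3) = -9 kN·m
Load 3 — triangular load w₀=6 kN/m (0→w₀ over full span):
  M_3 = w₀Lx/2 - w₀L²/3 - w₀x³/(6L) = 6·6·3/2 - 6·6²/3 - 6·3³/(6·6) = -45/2 kN·m
Superposition: M = Σ M_i = -243/2 kN·m ≈ -121.500000 kN·m

M(3) = -243/2 kN·m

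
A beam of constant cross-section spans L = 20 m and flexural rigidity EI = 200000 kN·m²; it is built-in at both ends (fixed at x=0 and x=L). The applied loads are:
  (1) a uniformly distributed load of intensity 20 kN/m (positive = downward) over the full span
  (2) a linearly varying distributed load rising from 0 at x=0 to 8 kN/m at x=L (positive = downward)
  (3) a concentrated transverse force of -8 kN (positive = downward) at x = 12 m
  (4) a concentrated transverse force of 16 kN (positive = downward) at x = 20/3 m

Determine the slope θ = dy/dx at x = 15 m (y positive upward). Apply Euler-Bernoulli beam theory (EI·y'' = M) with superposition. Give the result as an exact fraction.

θ(15) = 91351/12000000 rad

Load 1 — uniform load w=20 kN/m over full span:
  θ_1 = -wx(L-x)(L-2x)/(12EI) = -20·15·(20-15)·(20-2·15)/(12·200000) = 1/160 rad
Load 2 — triangular load w₀=8 kN/m (0→w₀ over full span):
  θ_2 = -w₀(2x(L-x)(L-2x)(x+2L)+x²(L-x)²)/(120LEI) = -8·(2·15·(20-15)·(20-2·15)·(15+2·20)+15²·(20-15)²)/(120·20·200000) = 41/32000 rad
Load 3 — point force P=-8 kN at a=12 m (b=L-a=8):
  θ_3 = Pa²(L-x)(2bL-(3b+a)(L-x))/(2L³EI)  [x>a] = (-8)·12²·(20-15)·(2·8·20-(3·8+12)·(20-15))/(2·20³·200000) = -63/250000 rad
Load 4 — point force P=16 kN at a=20/3 m (b=L-a=40/3):
  θ_4 = Pa²(L-x)(2bL-(3b+a)(L-x))/(2L³EI)  [x>a] = 16·(20/3)²·(20-15)·(2·(40/3)·20-(3·(40/3)+(20/3))·(20-15))/(2·20³·200000) = 1/3000 rad
Superposition: θ = Σ θ_i = 91351/12000000 rad ≈ 0.007613 rad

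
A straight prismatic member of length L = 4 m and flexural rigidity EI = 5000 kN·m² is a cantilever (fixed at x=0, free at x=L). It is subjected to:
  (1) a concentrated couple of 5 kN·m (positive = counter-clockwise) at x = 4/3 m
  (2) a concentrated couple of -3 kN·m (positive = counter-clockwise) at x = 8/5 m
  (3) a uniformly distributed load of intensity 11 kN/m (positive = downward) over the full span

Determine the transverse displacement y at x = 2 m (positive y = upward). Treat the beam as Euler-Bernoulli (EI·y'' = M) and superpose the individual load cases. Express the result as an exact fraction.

Load 1 — applied couple M₀=5 kN·m at a=4/3 m (b=L-a=8/3):
  y_1 = M₀a(2x-a)/(2EI)  [x>a] = 5·(4/3)·(2·2-(4/3))/(2·5000) = 2/1125 m
Load 2 — applied couple M₀=-3 kN·m at a=8/5 m (b=L-a=12/5):
  y_2 = M₀a(2x-a)/(2EI)  [x>a] = (-3)·(8/5)·(2·2-(8/5))/(2·5000) = -18/15625 m
Load 3 — uniform load w=11 kN/m over full span:
  y_3 = -wx²(x²-4Lx+6L²)/(24EI) = -11·2²·(2²-4·4·2+6·4²)/(24·5000) = -187/7500 m
Superposition: y = Σ y_i = -13673/562500 m ≈ -0.024308 m

y(2) = -13673/562500 m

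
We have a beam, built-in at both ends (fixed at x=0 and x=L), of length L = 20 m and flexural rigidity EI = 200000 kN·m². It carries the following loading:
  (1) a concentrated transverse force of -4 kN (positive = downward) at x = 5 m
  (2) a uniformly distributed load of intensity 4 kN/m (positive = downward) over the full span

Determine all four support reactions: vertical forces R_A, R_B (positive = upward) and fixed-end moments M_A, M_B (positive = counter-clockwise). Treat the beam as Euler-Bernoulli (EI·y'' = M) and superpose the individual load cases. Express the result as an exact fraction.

Load 1 — point force P=-4 kN at a=5 m (b=L-a=15):
  R_A = Pb²(3a+b)/L³ = (-4)·15²·(3·5+15)/20³ = -27/8 kN
  M_A = Pab²/L² = (-4)·5·15²/20² = -45/4 kN·m
  R_B = Pa²(a+3b)/L³ = (-4)·5²·(5+3·15)/20³ = -5/8 kN
  M_B = -Pa²b/L² = -(-4)·5²·15/20² = 15/4 kN·m
Load 2 — uniform load w=4 kN/m over full span:
  R_A = wL/2 = 4·20/2 = 40 kN
  M_A = wL²/12 = 4·20²/12 = 400/3 kN·m
  R_B = wL/2 = 4·20/2 = 40 kN
  M_B = -wL²/12 = -4·20²/12 = -400/3 kN·m
Superposition: R_A = 293/8 kN, M_A = 1465/12 kN·m, R_B = 315/8 kN, M_B = -1555/12 kN·m

R_A = 293/8 kN, M_A = 1465/12 kN·m, R_B = 315/8 kN, M_B = -1555/12 kN·m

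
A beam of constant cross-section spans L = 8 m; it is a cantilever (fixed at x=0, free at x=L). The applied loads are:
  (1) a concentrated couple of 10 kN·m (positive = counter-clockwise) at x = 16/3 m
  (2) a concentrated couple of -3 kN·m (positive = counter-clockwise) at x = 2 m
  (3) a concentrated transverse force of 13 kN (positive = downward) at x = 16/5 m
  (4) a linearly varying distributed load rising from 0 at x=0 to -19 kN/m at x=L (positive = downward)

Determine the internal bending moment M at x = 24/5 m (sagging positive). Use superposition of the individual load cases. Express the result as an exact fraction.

Load 1 — applied couple M₀=10 kN·m at a=16/3 m (b=L-a=8/3):
  M_1 = M₀  [x≤a] = 10 = 10 kN·m
Load 2 — applied couple M₀=-3 kN·m at a=2 m (b=L-a=6):
  M_2 = 0  [x>a] = 0 kN·m
Load 3 — point force P=13 kN at a=16/5 m (b=L-a=24/5):
  M_3 = 0  [x>a] = 0 kN·m
Load 4 — triangular load w₀=-19 kN/m (0→w₀ over full span):
  M_4 = w₀Lx/2 - w₀L²/3 - w₀x³/(6L) = (-19)·8·(24/5)/2 - (-19)·8²/3 - (-19)·(24/5)³/(6·8) = 31616/375 kN·m
Superposition: M = Σ M_i = 35366/375 kN·m ≈ 94.309333 kN·m

M(24/5) = 35366/375 kN·m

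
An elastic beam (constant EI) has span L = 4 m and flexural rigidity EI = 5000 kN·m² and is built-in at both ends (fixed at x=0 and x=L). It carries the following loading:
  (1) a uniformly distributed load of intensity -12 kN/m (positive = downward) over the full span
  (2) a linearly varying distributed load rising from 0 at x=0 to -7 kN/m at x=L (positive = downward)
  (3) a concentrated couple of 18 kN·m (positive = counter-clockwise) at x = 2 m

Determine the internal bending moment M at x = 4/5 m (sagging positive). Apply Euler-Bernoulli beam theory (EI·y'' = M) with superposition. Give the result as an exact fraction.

M(4/5) = 1547/750 kN·m

Load 1 — uniform load w=-12 kN/m over full span:
  M_1 = wLx/2 - wL²/12 - wx²/2 = (-12)·4·(4/5)/2 - (-12)·4²/12 - (-12)·(4/5)²/2 = 16/25 kN·m
Load 2 — triangular load w₀=-7 kN/m (0→w₀ over full span):
  M_2 = 3w₀Lx/20 - w₀L²/30 - w₀x³/(6L) = 3·(-7)·4·(4/5)/20 - (-7)·4²/30 - (-7)·(4/5)³/(6·4) = 196/375 kN·m
Load 3 — applied couple M₀=18 kN·m at a=2 m (b=L-a=2):
  M_3 = R_Ax - M_A  [x≤a] with R_A=27/4, M_A=9/2 = (27/4)·(4/5) - (9/2) = 9/10 kN·m
Superposition: M = Σ M_i = 1547/750 kN·m ≈ 2.062667 kN·m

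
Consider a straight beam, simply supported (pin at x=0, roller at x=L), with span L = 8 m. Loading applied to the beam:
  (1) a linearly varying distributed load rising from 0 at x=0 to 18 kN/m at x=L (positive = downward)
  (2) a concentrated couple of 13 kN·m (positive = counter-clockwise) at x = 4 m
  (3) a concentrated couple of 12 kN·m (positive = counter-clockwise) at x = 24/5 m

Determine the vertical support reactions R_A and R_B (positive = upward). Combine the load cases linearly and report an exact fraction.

Load 1 — triangular load w₀=18 kN/m (0→w₀ over full span):
  R_A = w₀L/6 = 18·8/6 = 24 kN
  R_B = w₀L/3 = 18·8/3 = 48 kN
Load 2 — applied couple M₀=13 kN·m at a=4 m (b=L-a=4):
  R_A = M₀/L = 13/8 kN
  R_B = -M₀/L = -13/8 kN
Load 3 — applied couple M₀=12 kN·m at a=24/5 m (b=L-a=16/5):
  R_A = M₀/L = 12/8 = 3/2 kN
  R_B = -M₀/L = -12/8 = -3/2 kN
Superposition: R_A = 217/8 kN, R_B = 359/8 kN

R_A = 217/8 kN, R_B = 359/8 kN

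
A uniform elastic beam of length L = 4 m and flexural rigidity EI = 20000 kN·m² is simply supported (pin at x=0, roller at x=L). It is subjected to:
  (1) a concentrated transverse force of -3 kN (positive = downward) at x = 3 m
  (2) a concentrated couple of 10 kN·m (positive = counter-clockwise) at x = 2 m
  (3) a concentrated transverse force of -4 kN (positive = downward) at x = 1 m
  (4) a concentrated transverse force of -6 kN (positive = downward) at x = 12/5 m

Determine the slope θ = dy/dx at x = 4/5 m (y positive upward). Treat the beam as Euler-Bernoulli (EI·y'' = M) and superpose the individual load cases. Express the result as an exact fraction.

θ(4/5) = 23749/60000000 rad

Load 1 — point force P=-3 kN at a=3 m (b=L-a=1):
  θ_1 = -Pb(L²-b²-3x²)/(6LEI)  [x≤a] = -(-3)·1·(4²-1²-3·(4/5)²)/(6·4·20000) = 327/4000000 rad
Load 2 — applied couple M₀=10 kN·m at a=2 m (b=L-a=2):
  θ_2 = (M₀x²/(2L)+C₁)/EI  [x≤a] with C₁=M₀(3b²-L²)/(6L)=-5/3 = (10·(4/5)²/(2·4)+(-5/3))/20000 = -13/300000 rad
Load 3 — point force P=-4 kN at a=1 m (b=L-a=3):
  θ_3 = -Pb(L²-b²-3x²)/(6LEI)  [x≤a] = -(-4)·3·(4²-3²-3·(4/5)²)/(6·4·20000) = 127/1000000 rad
Load 4 — point force P=-6 kN at a=12/5 m (b=L-a=8/5):
  θ_4 = -Pb(L²-b²-3x²)/(6LEI)  [x≤a] = -(-6)·(8/5)·(4²-(8/5)²-3·(4/5)²)/(6·4·20000) = 18/78125 rad
Superposition: θ = Σ θ_i = 23749/60000000 rad ≈ 0.000396 rad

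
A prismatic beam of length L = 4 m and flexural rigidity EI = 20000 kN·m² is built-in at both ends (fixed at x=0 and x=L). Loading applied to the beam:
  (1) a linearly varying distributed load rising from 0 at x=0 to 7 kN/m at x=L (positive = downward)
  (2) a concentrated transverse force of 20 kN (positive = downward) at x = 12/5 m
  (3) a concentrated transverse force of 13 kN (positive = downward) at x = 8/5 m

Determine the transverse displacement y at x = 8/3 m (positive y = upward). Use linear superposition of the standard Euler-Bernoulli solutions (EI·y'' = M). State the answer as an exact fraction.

Load 1 — triangular load w₀=7 kN/m (0→w₀ over full span):
  y_1 = -w₀x²(L-x)²(x+2L)/(120LEI) = -7·(8/3)²·(4-(8/3))²·((8/3)+2·4)/(120·4·20000) = -224/2278125 m
Load 2 — point force P=20 kN at a=12/5 m (b=L-a=8/5):
  y_2 = -Pa²(L-x)²(3bL-(3b+a)(L-x))/(6L³EI)  [x>a] = -20·(12/5)²·(4-(8/3))²·(3·(8/5)·4-(3·(8/5)+(12/5))·(4-(8/3)))/(6·4³·20000) = -4/15625 m
Load 3 — point force P=13 kN at a=8/5 m (b=L-a=12/5):
  y_3 = -Pa²(L-x)²(3bL-(3b+a)(L-x))/(6L³EI)  [x>a] = -13·(8/5)²·(4-(8/3))²·(3·(12/5)·4-(3·(12/5)+(8/5))·(4-(8/3)))/(6·4³·20000) = -832/6328125 m
Superposition: y = Σ y_i = -27668/56953125 m ≈ -0.000486 m

y(8/3) = -27668/56953125 m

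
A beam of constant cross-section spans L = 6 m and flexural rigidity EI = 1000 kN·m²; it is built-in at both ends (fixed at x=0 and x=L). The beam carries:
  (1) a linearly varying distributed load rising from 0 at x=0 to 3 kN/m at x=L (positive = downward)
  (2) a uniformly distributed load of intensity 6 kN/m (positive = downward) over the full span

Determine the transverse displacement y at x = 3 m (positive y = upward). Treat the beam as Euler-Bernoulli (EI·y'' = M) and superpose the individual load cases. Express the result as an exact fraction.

Load 1 — triangular load w₀=3 kN/m (0→w₀ over full span):
  y_1 = -w₀x²(L-x)²(x+2L)/(120LEI) = -3·3²·(6-3)²·(3+2·6)/(120·6·1000) = -81/16000 m
Load 2 — uniform load w=6 kN/m over full span:
  y_2 = -wx²(L-x)²/(24EI) = -6·3²·(6-3)²/(24·1000) = -81/4000 m
Superposition: y = Σ y_i = -81/3200 m ≈ -0.025313 m

y(3) = -81/3200 m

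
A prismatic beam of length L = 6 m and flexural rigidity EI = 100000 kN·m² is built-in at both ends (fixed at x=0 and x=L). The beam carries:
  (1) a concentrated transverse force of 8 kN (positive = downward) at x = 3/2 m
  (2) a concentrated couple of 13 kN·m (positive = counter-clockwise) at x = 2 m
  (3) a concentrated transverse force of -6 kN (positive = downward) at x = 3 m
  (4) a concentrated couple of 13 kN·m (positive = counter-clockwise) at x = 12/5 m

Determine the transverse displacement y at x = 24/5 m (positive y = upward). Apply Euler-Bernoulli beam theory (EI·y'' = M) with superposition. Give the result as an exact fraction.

Load 1 — point force P=8 kN at a=3/2 m (b=L-a=9/2):
  y_1 = -Pa²(L-x)²(3bL-(3b+a)(L-x))/(6L³EI)  [x>a] = -8·(3/2)²·(6-(24/5))²·(3·(9/2)·6-(3·(9/2)+(3/2))·(6-(24/5)))/(6·6³·100000) = -63/5000000 m
Load 2 — applied couple M₀=13 kN·m at a=2 m (b=L-a=4):
  y_2 = (R_Ax³/6 - M_Ax²/2 - M₀(x-a)²/2)/EI  [x>a] with R_A=26/9, M_A=0 = ((26/9)·(24/5)³/6 - 0·(24/5)²/2 - 13·((24/5)-2)²/2)/100000 = 143/6250000 m
Load 3 — point force P=-6 kN at a=3 m (b=L-a=3):
  y_3 = -Pa²(L-x)²(3bL-(3b+a)(L-x))/(6L³EI)  [x>a] = -(-6)·3²·(6-(24/5))²·(3·3·6-(3·3+3)·(6-(24/5)))/(6·6³·100000) = 297/12500000 m
Load 4 — applied couple M₀=13 kN·m at a=12/5 m (b=L-a=18/5):
  y_4 = (R_Ax³/6 - M_Ax²/2 - M₀(x-a)²/2)/EI  [x>a] with R_A=78/25, M_A=39/25 = ((78/25)·(24/5)³/6 - (39/25)·(24/5)²/2 - 13·((24/5)-(12/5))²/2)/100000 = 819/39062500 m
Superposition: y = Σ y_i = 34379/625000000 m ≈ 0.000055 m

y(24/5) = 34379/625000000 m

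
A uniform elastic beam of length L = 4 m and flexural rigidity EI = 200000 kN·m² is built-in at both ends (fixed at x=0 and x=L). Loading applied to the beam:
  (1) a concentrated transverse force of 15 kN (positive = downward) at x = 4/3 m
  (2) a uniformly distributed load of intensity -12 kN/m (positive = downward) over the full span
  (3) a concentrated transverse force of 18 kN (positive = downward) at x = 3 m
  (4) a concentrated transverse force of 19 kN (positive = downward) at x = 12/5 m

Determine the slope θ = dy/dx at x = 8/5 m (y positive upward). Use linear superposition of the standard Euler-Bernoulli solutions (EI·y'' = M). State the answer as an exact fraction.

θ(8/5) = -22259/1875000000 rad

Load 1 — point force P=15 kN at a=4/3 m (b=L-a=8/3):
  θ_1 = Pa²(L-x)(2bL-(3b+a)(L-x))/(2L³EI)  [x>a] = 15·(4/3)²·(4-(8/5))·(2·(8/3)·4-(3·(8/3)+(4/3))·(4-(8/5)))/(2·4³·200000) = -1/375000 rad
Load 2 — uniform load w=-12 kN/m over full span:
  θ_2 = -wx(L-x)(L-2x)/(12EI) = -(-12)·(8/5)·(4-(8/5))·(4-2·(8/5))/(12·200000) = 6/390625 rad
Load 3 — point force P=18 kN at a=3 m (b=L-a=1):
  θ_3 = -Pb²x(2aL-(3a+b)x)/(2L³EI)  [x≤a] = -18·1²·(8/5)·(2·3·4-(3·3+1)·(8/5))/(2·4³·200000) = -9/1000000 rad
Load 4 — point force P=19 kN at a=12/5 m (b=L-a=8/5):
  θ_4 = -Pb²x(2aL-(3a+b)x)/(2L³EI)  [x≤a] = -19·(8/5)²·(8/5)·(2·(12/5)·4-(3·(12/5)+(8/5))·(8/5))/(2·4³·200000) = -152/9765625 rad
Superposition: θ = Σ θ_i = -22259/1875000000 rad ≈ -0.000012 rad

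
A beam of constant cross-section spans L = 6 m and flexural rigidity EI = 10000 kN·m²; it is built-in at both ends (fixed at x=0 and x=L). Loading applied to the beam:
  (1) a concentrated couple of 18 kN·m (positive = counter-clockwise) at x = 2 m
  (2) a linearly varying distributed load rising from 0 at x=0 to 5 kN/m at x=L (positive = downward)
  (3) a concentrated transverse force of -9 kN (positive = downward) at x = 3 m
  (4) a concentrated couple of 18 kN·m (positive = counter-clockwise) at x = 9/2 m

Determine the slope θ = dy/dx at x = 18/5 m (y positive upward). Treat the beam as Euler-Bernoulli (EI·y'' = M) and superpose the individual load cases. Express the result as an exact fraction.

Load 1 — applied couple M₀=18 kN·m at a=2 m (b=L-a=4):
  θ_1 = (R_Ax²/2 - M_Ax - M₀(x-a))/EI  [x>a] with R_A=4, M_A=0 = (4·(18/5)²/2 - 0·(18/5) - 18·((18/5)-2))/10000 = -9/31250 rad
Load 2 — triangular load w₀=5 kN/m (0→w₀ over full span):
  θ_2 = -w₀(2x(L-x)(L-2x)(x+2L)+x²(L-x)²)/(120LEI) = -5·(2·(18/5)·(6-(18/5))·(6-2·(18/5))·((18/5)+2·6)+(18/5)²·(6-(18/5))²)/(120·6·10000) = 27/156250 rad
Load 3 — point force P=-9 kN at a=3 m (b=L-a=3):
  θ_3 = Pa²(L-x)(2bL-(3b+a)(L-x))/(2L³EI)  [x>a] = (-9)·3²·(6-(18/5))·(2·3·6-(3·3+3)·(6-(18/5)))/(2·6³·10000) = -81/250000 rad
Load 4 — applied couple M₀=18 kN·m at a=9/2 m (b=L-a=3/2):
  θ_4 = (R_Ax²/2 - M_Ax)/EI  [x≤a] with R_A=27/8, M_A=45/8 = ((27/8)·(18/5)²/2 - (45/8)·(18/5))/10000 = 81/500000 rad
Superposition: θ = Σ θ_i = -693/2500000 rad ≈ -0.000277 rad

θ(18/5) = -693/2500000 rad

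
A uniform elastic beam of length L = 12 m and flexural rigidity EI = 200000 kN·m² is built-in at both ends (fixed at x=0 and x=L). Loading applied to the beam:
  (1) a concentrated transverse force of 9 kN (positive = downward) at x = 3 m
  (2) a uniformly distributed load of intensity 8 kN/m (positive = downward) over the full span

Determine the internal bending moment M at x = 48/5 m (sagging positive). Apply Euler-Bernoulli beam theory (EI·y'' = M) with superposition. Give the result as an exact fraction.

M(48/5) = -2211/400 kN·m

Load 1 — point force P=9 kN at a=3 m (b=L-a=9):
  M_1 = Pa²(a+3b)(L-x)/L³ - Pa²b/L²  [x>a] = 9·3²·(3+3·9)·(12-(48/5))/12³ - 9·3²·9/12² = -27/16 kN·m
Load 2 — uniform load w=8 kN/m over full span:
  M_2 = wLx/2 - wL²/12 - wx²/2 = 8·12·(48/5)/2 - 8·12²/12 - 8·(48/5)²/2 = -96/25 kN·m
Superposition: M = Σ M_i = -2211/400 kN·m ≈ -5.527500 kN·m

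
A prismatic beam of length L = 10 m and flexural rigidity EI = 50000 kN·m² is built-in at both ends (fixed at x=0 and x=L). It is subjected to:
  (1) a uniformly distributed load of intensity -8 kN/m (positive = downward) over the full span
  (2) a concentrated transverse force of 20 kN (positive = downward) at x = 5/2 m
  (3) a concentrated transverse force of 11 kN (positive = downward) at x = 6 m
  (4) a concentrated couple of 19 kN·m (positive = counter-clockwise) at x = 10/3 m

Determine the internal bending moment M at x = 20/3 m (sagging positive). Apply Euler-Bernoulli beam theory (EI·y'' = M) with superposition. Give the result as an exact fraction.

Load 1 — uniform load w=-8 kN/m over full span:
  M_1 = wLx/2 - wL²/12 - wx²/2 = (-8)·10·(20/3)/2 - (-8)·10²/12 - (-8)·(20/3)²/2 = -200/9 kN·m
Load 2 — point force P=20 kN at a=5/2 m (b=L-a=15/2):
  M_2 = Pa²(a+3b)(L-x)/L³ - Pa²b/L²  [x>a] = 20·(5/2)²·((5/2)+3·(15/2))·(10-(20/3))/10³ - 20·(5/2)²·(15/2)/10² = 25/24 kN·m
Load 3 — point force P=11 kN at a=6 m (b=L-a=4):
  M_3 = Pa²(a+3b)(L-x)/L³ - Pa²b/L²  [x>a] = 11·6²·(6+3·4)·(10-(20/3))/10³ - 11·6²·4/10² = 198/25 kN·m
Load 4 — applied couple M₀=19 kN·m at a=10/3 m (b=L-a=20/3):
  M_4 = R_Ax - M_A - M₀  [x>a] with R_A=38/15, M_A=0 = (38/15)·(20/3) - 0 - 19 = -19/9 kN·m
Superposition: M = Σ M_i = -9223/600 kN·m ≈ -15.371667 kN·m

M(20/3) = -9223/600 kN·m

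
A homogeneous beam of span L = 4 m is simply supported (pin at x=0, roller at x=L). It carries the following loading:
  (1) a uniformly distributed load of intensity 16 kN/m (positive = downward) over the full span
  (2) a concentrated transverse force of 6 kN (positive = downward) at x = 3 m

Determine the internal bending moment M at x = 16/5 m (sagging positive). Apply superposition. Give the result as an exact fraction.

M(16/5) = 602/25 kN·m

Load 1 — uniform load w=16 kN/m over full span:
  M_1 = wx(L-x)/2 = 16·(16/5)·(4-(16/5))/2 = 512/25 kN·m
Load 2 — point force P=6 kN at a=3 m (b=L-a=1):
  M_2 = Pa(L-x)/L  [x>a] = 6·3·(4-(16/5))/4 = 18/5 kN·m
Superposition: M = Σ M_i = 602/25 kN·m ≈ 24.080000 kN·m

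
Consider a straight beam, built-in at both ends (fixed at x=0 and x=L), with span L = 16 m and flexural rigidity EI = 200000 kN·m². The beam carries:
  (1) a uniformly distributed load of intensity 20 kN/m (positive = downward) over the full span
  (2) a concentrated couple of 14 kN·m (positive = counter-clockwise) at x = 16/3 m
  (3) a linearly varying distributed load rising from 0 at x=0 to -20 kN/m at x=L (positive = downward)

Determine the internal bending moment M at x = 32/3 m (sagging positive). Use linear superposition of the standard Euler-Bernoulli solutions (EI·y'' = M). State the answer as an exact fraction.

Load 1 — uniform load w=20 kN/m over full span:
  M_1 = wLx/2 - wL²/12 - wx²/2 = 20·16·(32/3)/2 - 20·16²/12 - 20·(32/3)²/2 = 1280/9 kN·m
Load 2 — applied couple M₀=14 kN·m at a=16/3 m (b=L-a=32/3):
  M_2 = R_Ax - M_A - M₀  [x>a] with R_A=7/6, M_A=0 = (7/6)·(32/3) - 0 - 14 = -14/9 kN·m
Load 3 — triangular load w₀=-20 kN/m (0→w₀ over full span):
  M_3 = 3w₀Lx/20 - w₀L²/30 - w₀x³/(6L) = 3·(-20)·16·(32/3)/20 - (-20)·16²/30 - (-20)·(32/3)³/(6·16) = -7168/81 kN·m
Superposition: M = Σ M_i = 4226/81 kN·m ≈ 52.172840 kN·m

M(32/3) = 4226/81 kN·m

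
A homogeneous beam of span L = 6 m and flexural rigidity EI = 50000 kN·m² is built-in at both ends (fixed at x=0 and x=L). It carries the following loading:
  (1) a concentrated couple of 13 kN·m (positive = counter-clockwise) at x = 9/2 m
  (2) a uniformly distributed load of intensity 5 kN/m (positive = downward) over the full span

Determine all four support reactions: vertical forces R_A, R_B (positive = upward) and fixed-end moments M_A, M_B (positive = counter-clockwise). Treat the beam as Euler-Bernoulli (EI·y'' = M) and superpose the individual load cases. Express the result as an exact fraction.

Load 1 — applied couple M₀=13 kN·m at a=9/2 m (b=L-a=3/2):
  R_A = 6M₀ab/L³ = 6·13·(9/2)·(3/2)/6³ = 39/16 kN
  M_A = M₀b(2a-b)/L² = 13·(3/2)·(2·(9/2)-(3/2))/6² = 65/16 kN·m
  R_B = -6M₀ab/L³ = -6·13·(9/2)·(3/2)/6³ = -39/16 kN
  M_B = M₀a(2b-a)/L² = 13·(9/2)·(2·(3/2)-(9/2))/6² = -39/16 kN·m
Load 2 — uniform load w=5 kN/m over full span:
  R_A = wL/2 = 5·6/2 = 15 kN
  M_A = wL²/12 = 5·6²/12 = 15 kN·m
  R_B = wL/2 = 5·6/2 = 15 kN
  M_B = -wL²/12 = -5·6²/12 = -15 kN·m
Superposition: R_A = 279/16 kN, M_A = 305/16 kN·m, R_B = 201/16 kN, M_B = -279/16 kN·m

R_A = 279/16 kN, M_A = 305/16 kN·m, R_B = 201/16 kN, M_B = -279/16 kN·m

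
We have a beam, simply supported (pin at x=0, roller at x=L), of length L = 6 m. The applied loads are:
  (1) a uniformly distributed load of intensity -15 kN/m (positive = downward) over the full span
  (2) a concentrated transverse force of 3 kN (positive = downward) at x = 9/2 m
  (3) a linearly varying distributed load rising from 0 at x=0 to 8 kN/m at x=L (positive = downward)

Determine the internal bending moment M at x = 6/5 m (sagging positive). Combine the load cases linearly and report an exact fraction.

Load 1 — uniform load w=-15 kN/m over full span:
  M_1 = wx(L-x)/2 = (-15)·(6/5)·(6-(6/5))/2 = -216/5 kN·m
Load 2 — point force P=3 kN at a=9/2 m (b=L-a=3/2):
  M_2 = Pbx/L  [x≤a] = 3·(3/2)·(6/5)/6 = 9/10 kN·m
Load 3 — triangular load w₀=8 kN/m (0→w₀ over full span):
  M_3 = w₀Lx/6 - w₀x³/(6L) = 8·6·(6/5)/6 - 8·(6/5)³/(6·6) = 1152/125 kN·m
Superposition: M = Σ M_i = -8271/250 kN·m ≈ -33.084000 kN·m

M(6/5) = -8271/250 kN·m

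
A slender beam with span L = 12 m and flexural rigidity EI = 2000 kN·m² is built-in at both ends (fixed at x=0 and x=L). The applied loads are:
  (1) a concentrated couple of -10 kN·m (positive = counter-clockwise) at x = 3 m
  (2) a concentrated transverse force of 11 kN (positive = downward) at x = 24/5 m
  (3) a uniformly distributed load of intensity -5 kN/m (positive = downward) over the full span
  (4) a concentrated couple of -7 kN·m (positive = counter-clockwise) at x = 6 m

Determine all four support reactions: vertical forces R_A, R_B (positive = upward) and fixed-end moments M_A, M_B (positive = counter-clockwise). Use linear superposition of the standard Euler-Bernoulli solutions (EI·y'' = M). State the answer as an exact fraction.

Load 1 — applied couple M₀=-10 kN·m at a=3 m (b=L-a=9):
  R_A = 6M₀ab/L³ = 6·(-10)·3·9/12³ = -15/16 kN
  M_A = M₀b(2a-b)/L² = (-10)·9·(2·3-9)/12² = 15/8 kN·m
  R_B = -6M₀ab/L³ = -6·(-10)·3·9/12³ = 15/16 kN
  M_B = M₀a(2b-a)/L² = (-10)·3·(2·9-3)/12² = -25/8 kN·m
Load 2 — point force P=11 kN at a=24/5 m (b=L-a=36/5):
  R_A = Pb²(3a+b)/L³ = 11·(36/5)²·(3·(24/5)+(36/5))/12³ = 891/125 kN
  M_A = Pab²/L² = 11·(24/5)·(36/5)²/12² = 2376/125 kN·m
  R_B = Pa²(a+3b)/L³ = 11·(24/5)²·((24/5)+3·(36/5))/12³ = 484/125 kN
  M_B = -Pa²b/L² = -11·(24/5)²·(36/5)/12² = -1584/125 kN·m
Load 3 — uniform load w=-5 kN/m over full span:
  R_A = wL/2 = (-5)·12/2 = -30 kN
  M_A = wL²/12 = (-5)·12²/12 = -60 kN·m
  R_B = wL/2 = (-5)·12/2 = -30 kN
  M_B = -wL²/12 = -(-5)·12²/12 = 60 kN·m
Load 4 — applied couple M₀=-7 kN·m at a=6 m (b=L-a=6):
  R_A = 6M₀ab/L³ = 6·(-7)·6·6/12³ = -7/8 kN
  M_A = M₀b(2a-b)/L² = (-7)·6·(2·6-6)/12² = -7/4 kN·m
  R_B = -6M₀ab/L³ = -6·(-7)·6·6/12³ = 7/8 kN
  M_B = M₀a(2b-a)/L² = (-7)·6·(2·6-6)/12² = -7/4 kN·m
Superposition: R_A = -49369/2000 kN, M_A = -40867/1000 kN·m, R_B = -48631/2000 kN, M_B = 42453/1000 kN·m

R_A = -49369/2000 kN, M_A = -40867/1000 kN·m, R_B = -48631/2000 kN, M_B = 42453/1000 kN·m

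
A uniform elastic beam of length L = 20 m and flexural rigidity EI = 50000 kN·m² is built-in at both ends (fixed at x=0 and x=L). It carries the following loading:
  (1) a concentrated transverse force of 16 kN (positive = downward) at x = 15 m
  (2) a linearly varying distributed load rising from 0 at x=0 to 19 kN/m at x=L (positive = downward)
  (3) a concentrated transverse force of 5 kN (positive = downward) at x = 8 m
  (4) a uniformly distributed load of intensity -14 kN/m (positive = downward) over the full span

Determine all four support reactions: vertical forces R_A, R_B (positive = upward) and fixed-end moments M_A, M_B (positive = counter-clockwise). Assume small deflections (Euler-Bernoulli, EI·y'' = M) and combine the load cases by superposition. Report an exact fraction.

R_A = -3863/50 kN, M_A = -2759/15 kN·m, R_B = 413/50 kN, M_B = 481/15 kN·m

Load 1 — point force P=16 kN at a=15 m (b=L-a=5):
  R_A = Pb²(3a+b)/L³ = 16·5²·(3·15+5)/20³ = 5/2 kN
  M_A = Pab²/L² = 16·15·5²/20² = 15 kN·m
  R_B = Pa²(a+3b)/L³ = 16·15²·(15+3·5)/20³ = 27/2 kN
  M_B = -Pa²b/L² = -16·15²·5/20² = -45 kN·m
Load 2 — triangular load w₀=19 kN/m (0→w₀ over full span):
  R_A = 3w₀L/20 = 3·19·20/20 = 57 kN
  M_A = w₀L²/30 = 19·20²/30 = 760/3 kN·m
  R_B = 7w₀L/20 = 7·19·20/20 = 133 kN
  M_B = -w₀L²/20 = -19·20²/20 = -380 kN·m
Load 3 — point force P=5 kN at a=8 m (b=L-a=12):
  R_A = Pb²(3a+b)/L³ = 5·12²·(3·8+12)/20³ = 81/25 kN
  M_A = Pab²/L² = 5·8·12²/20² = 72/5 kN·m
  R_B = Pa²(a+3b)/L³ = 5·8²·(8+3·12)/20³ = 44/25 kN
  M_B = -Pa²b/L² = -5·8²·12/20² = -48/5 kN·m
Load 4 — uniform load w=-14 kN/m over full span:
  R_A = wL/2 = (-14)·20/2 = -140 kN
  M_A = wL²/12 = (-14)·20²/12 = -1400/3 kN·m
  R_B = wL/2 = (-14)·20/2 = -140 kN
  M_B = -wL²/12 = -(-14)·20²/12 = 1400/3 kN·m
Superposition: R_A = -3863/50 kN, M_A = -2759/15 kN·m, R_B = 413/50 kN, M_B = 481/15 kN·m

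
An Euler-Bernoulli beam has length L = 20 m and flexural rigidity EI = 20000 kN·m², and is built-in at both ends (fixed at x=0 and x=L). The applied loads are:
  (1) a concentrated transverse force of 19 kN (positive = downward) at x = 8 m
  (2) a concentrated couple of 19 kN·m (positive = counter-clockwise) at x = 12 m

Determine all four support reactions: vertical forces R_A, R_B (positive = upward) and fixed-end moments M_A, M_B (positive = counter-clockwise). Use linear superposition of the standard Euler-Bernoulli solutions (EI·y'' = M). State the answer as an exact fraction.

R_A = 342/25 kN, M_A = 304/5 kN·m, R_B = 133/25 kN, M_B = -171/5 kN·m

Load 1 — point force P=19 kN at a=8 m (b=L-a=12):
  R_A = Pb²(3a+b)/L³ = 19·12²·(3·8+12)/20³ = 1539/125 kN
  M_A = Pab²/L² = 19·8·12²/20² = 1368/25 kN·m
  R_B = Pa²(a+3b)/L³ = 19·8²·(8+3·12)/20³ = 836/125 kN
  M_B = -Pa²b/L² = -19·8²·12/20² = -912/25 kN·m
Load 2 — applied couple M₀=19 kN·m at a=12 m (b=L-a=8):
  R_A = 6M₀ab/L³ = 6·19·12·8/20³ = 171/125 kN
  M_A = M₀b(2a-b)/L² = 19·8·(2·12-8)/20² = 152/25 kN·m
  R_B = -6M₀ab/L³ = -6·19·12·8/20³ = -171/125 kN
  M_B = M₀a(2b-a)/L² = 19·12·(2·8-12)/20² = 57/25 kN·m
Superposition: R_A = 342/25 kN, M_A = 304/5 kN·m, R_B = 133/25 kN, M_B = -171/5 kN·m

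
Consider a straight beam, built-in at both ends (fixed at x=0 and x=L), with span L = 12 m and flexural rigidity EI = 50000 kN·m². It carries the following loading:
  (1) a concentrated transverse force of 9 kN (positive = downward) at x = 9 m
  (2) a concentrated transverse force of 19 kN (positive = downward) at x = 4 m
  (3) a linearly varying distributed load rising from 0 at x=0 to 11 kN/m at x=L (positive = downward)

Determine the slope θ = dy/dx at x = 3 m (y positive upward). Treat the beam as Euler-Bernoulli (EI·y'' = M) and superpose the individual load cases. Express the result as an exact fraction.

Load 1 — point force P=9 kN at a=9 m (b=L-a=3):
  θ_1 = -Pb²x(2aL-(3a+b)x)/(2L³EI)  [x≤a] = -9·3²·3·(2·9·12-(3·9+3)·3)/(2·12³·50000) = -567/3200000 rad
Load 2 — point force P=19 kN at a=4 m (b=L-a=8):
  θ_2 = -Pb²x(2aL-(3a+b)x)/(2L³EI)  [x≤a] = -19·8²·3·(2·4·12-(3·4+8)·3)/(2·12³·50000) = -19/25000 rad
Load 3 — triangular load w₀=11 kN/m (0→w₀ over full span):
  θ_3 = -w₀(2x(L-x)(L-2x)(x+2L)+x²(L-x)²)/(120LEI) = -11·(2·3·(12-3)·(12-2·3)·(3+2·12)+3²·(12-3)²)/(120·12·50000) = -11583/8000000 rad
Superposition: θ = Σ θ_i = -38161/16000000 rad ≈ -0.002385 rad

θ(3) = -38161/16000000 rad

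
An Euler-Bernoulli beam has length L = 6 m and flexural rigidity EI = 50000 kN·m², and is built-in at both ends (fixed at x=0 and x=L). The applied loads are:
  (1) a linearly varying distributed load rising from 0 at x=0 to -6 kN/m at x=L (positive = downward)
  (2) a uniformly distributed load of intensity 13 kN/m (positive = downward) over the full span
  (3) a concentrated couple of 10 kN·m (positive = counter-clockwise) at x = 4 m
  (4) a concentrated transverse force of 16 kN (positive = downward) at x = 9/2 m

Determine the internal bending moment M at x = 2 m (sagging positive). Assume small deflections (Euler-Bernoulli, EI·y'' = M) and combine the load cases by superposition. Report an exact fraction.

Load 1 — triangular load w₀=-6 kN/m (0→w₀ over full span):
  M_1 = 3w₀Lx/20 - w₀L²/30 - w₀x³/(6L) = 3·(-6)·6·2/20 - (-6)·6²/30 - (-6)·2³/(6·6) = -34/15 kN·m
Load 2 — uniform load w=13 kN/m over full span:
  M_2 = wLx/2 - wL²/12 - wx²/2 = 13·6·2/2 - 13·6²/12 - 13·2²/2 = 13 kN·m
Load 3 — applied couple M₀=10 kN·m at a=4 m (b=L-a=2):
  M_3 = R_Ax - M_A  [x≤a] with R_A=20/9, M_A=10/3 = (20/9)·2 - (10/3) = 10/9 kN·m
Load 4 — point force P=16 kN at a=9/2 m (b=L-a=3/2):
  M_4 = Pb²(3a+b)x/L³ - Pab²/L²  [x≤a] = 16·(3/2)²·(3·(9/2)+(3/2))·2/6³ - 16·(9/2)·(3/2)²/6² = 1/2 kN·m
Superposition: M = Σ M_i = 1111/90 kN·m ≈ 12.344444 kN·m

M(2) = 1111/90 kN·m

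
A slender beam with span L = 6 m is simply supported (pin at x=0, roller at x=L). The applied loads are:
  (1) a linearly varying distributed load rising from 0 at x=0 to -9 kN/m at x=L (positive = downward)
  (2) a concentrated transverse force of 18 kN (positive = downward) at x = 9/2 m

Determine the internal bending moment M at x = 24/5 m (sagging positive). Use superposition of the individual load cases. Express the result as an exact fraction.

Load 1 — triangular load w₀=-9 kN/m (0→w₀ over full span):
  M_1 = w₀Lx/6 - w₀x³/(6L) = (-9)·6·(24/5)/6 - (-9)·(24/5)³/(6·6) = -1944/125 kN·m
Load 2 — point force P=18 kN at a=9/2 m (b=L-a=3/2):
  M_2 = Pa(L-x)/L  [x>a] = 18·(9/2)·(6-(24/5))/6 = 81/5 kN·m
Superposition: M = Σ M_i = 81/125 kN·m ≈ 0.648000 kN·m

M(24/5) = 81/125 kN·m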